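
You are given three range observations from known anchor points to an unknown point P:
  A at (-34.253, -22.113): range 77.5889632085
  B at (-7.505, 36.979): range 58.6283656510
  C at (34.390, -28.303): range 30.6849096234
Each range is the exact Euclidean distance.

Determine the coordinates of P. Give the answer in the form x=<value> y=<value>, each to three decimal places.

x=39.510 y=1.952

eq1: (x + 34.253)² + (y + 22.113)² = 77.5889632085²
eq2: (x + 7.505)² + (y − 36.979)² = 58.6283656510²
eq3: (x − 34.390)² + (y + 28.303)² = 30.6849096234²
eq3−eq1, eq3−eq2 (x²,y² cancel):
  -137.286·x + 12.380·y = -5399.962664
  -83.790·x + 130.564·y = -3055.682023
det = -137.286·130.564 − 12.380·-83.790 = -16887.289104
x = (-5399.962664·130.564 − 12.380·-3055.682023) / -16887.289104 = 39.509680
y = (-137.286·-3055.682023 − -5399.962664·-83.790) / -16887.289104 = 1.951794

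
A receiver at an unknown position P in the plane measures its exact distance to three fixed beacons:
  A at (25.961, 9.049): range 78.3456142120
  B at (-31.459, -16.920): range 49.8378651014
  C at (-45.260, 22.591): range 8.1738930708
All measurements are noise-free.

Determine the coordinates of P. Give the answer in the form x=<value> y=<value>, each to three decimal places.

x=-49.677 y=29.469

eq1: (x − 25.961)² + (y − 9.049)² = 78.3456142120²
eq2: (x + 31.459)² + (y + 16.920)² = 49.8378651014²
eq3: (x + 45.260)² + (y − 22.591)² = 8.1738930708²
eq2−eq3, eq2−eq1 (x²,y² cancel):
  -27.602·x + 79.022·y = 3699.866070
  114.840·x + 51.938·y = -4174.319627
det = -27.602·51.938 − 79.022·114.840 = -10508.479156
x = (3699.866070·51.938 − 79.022·-4174.319627) / -10508.479156 = -49.676716
y = (-27.602·-4174.319627 − 3699.866070·114.840) / -10508.479156 = 29.468874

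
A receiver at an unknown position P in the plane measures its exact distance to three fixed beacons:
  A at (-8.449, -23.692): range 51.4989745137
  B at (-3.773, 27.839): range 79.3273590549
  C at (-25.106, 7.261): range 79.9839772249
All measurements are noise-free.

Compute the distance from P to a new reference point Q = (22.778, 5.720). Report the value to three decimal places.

eq1: (x + 8.449)² + (y + 23.692)² = 51.4989745137²
eq2: (x + 3.773)² + (y − 27.839)² = 79.3273590549²
eq3: (x + 25.106)² + (y − 7.261)² = 79.9839772249²
eq3−eq2, eq3−eq1 (x²,y² cancel):
  42.666·x + 41.156·y = 210.818811
  33.314·x − 61.906·y = 3694.955345
det = 42.666·-61.906 − 41.156·33.314 = -4012.352380
x = (210.818811·-61.906 − 41.156·3694.955345) / -4012.352380 = 41.153048
y = (42.666·3694.955345 − 210.818811·33.314) / -4012.352380 = -37.540508
|P − Q| = √((41.153048 − 22.778)² + (-37.540508 − 5.720)²) = 47.001212

47.001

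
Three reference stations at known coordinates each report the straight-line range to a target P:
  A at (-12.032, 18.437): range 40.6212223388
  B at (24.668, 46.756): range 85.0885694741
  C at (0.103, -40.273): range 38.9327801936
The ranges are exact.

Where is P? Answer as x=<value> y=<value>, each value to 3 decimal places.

eq1: (x + 12.032)² + (y − 18.437)² = 40.6212223388²
eq2: (x − 24.668)² + (y − 46.756)² = 85.0885694741²
eq3: (x − 0.103)² + (y + 40.273)² = 38.9327801936²
eq2−eq3, eq2−eq1 (x²,y² cancel):
  -49.130·x − 174.058·y = 4551.594660
  -73.400·x − 56.638·y = 3280.039184
det = -49.130·-56.638 − -174.058·-73.400 = -9993.232260
x = (4551.594660·-56.638 − -174.058·3280.039184) / -9993.232260 = -31.333590
y = (-49.130·3280.039184 − 4551.594660·-73.400) / -9993.232260 = -17.305584

x=-31.334 y=-17.306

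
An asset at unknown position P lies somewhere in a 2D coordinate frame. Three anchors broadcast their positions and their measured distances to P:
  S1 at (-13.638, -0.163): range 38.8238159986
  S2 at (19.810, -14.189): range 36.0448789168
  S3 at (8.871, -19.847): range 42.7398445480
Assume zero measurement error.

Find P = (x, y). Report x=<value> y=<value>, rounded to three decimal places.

eq1: (x + 13.638)² + (y + 0.163)² = 38.8238159986²
eq2: (x − 19.810)² + (y + 14.189)² = 36.0448789168²
eq3: (x − 8.871)² + (y + 19.847)² = 42.7398445480²
eq2−eq1, eq2−eq3 (x²,y² cancel):
  -66.896·x + 28.052·y = -615.797601
  -21.878·x − 11.316·y = -648.626787
det = -66.896·-11.316 − 28.052·-21.878 = 1370.716792
x = (-615.797601·-11.316 − 28.052·-648.626787) / 1370.716792 = 18.358019
y = (-66.896·-648.626787 − -615.797601·-21.878) / 1370.716792 = 21.826622

x=18.358 y=21.827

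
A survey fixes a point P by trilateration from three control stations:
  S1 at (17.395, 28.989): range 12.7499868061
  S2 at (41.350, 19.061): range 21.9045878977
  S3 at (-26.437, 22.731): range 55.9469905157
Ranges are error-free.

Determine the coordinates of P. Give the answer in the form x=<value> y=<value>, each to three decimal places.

x=27.839 y=36.302

eq1: (x − 17.395)² + (y − 28.989)² = 12.7499868061²
eq2: (x − 41.350)² + (y − 19.061)² = 21.9045878977²
eq3: (x + 26.437)² + (y − 22.731)² = 55.9469905157²
eq3−eq2, eq3−eq1 (x²,y² cancel):
  135.574·x − 7.340·y = 3507.785668
  87.664·x + 12.516·y = 2894.838400
det = 135.574·12.516 − -7.340·87.664 = 2340.297944
x = (3507.785668·12.516 − -7.340·2894.838400) / 2340.297944 = 27.839002
y = (135.574·2894.838400 − 3507.785668·87.664) / 2340.297944 = 36.302343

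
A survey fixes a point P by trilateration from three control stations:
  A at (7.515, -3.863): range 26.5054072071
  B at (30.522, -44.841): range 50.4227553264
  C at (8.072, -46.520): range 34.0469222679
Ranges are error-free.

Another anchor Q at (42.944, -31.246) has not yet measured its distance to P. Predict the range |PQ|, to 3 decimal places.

eq1: (x − 7.515)² + (y + 3.863)² = 26.5054072071²
eq2: (x − 30.522)² + (y + 44.841)² = 50.4227553264²
eq3: (x − 8.072)² + (y + 46.520)² = 34.0469222679²
eq2−eq3, eq2−eq1 (x²,y² cancel):
  -44.900·x − 3.358·y = 670.221158
  -46.014·x + 81.956·y = -1030.992128
det = -44.900·81.956 − -3.358·-46.014 = -3834.339412
x = (670.221158·81.956 − -3.358·-1030.992128) / -3834.339412 = -13.422540
y = (-44.900·-1030.992128 − 670.221158·-46.014) / -3834.339412 = -20.115878
|P − Q| = √((-13.422540 − 42.944)² + (-20.115878 − -31.246)²) = 57.454908

57.455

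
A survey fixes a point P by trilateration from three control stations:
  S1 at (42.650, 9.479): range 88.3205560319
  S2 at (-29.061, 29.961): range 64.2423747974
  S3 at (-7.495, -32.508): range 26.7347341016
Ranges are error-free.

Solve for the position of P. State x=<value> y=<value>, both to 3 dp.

x=-34.184 y=-34.077

eq1: (x − 42.650)² + (y − 9.479)² = 88.3205560319²
eq2: (x + 29.061)² + (y − 29.961)² = 64.2423747974²
eq3: (x + 7.495)² + (y + 32.508)² = 26.7347341016²
eq1−eq3, eq1−eq2 (x²,y² cancel):
  -100.290·x − 83.974·y = 6289.845758
  -143.422·x + 40.964·y = 3506.767199
det = -100.290·40.964 − -83.974·-143.422 = -16151.998588
x = (6289.845758·40.964 − -83.974·3506.767199) / -16151.998588 = -34.183665
y = (-100.290·3506.767199 − 6289.845758·-143.422) / -16151.998588 = -34.076809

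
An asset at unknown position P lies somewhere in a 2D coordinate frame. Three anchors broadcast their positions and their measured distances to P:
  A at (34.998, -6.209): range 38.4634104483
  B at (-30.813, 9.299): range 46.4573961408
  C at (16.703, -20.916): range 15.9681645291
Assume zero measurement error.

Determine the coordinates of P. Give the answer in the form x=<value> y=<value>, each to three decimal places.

x=1.128 y=-24.436

eq1: (x − 34.998)² + (y + 6.209)² = 38.4634104483²
eq2: (x + 30.813)² + (y − 9.299)² = 46.4573961408²
eq3: (x − 16.703)² + (y + 20.916)² = 15.9681645291²
eq3−eq1, eq3−eq2 (x²,y² cancel):
  36.590·x + 29.414·y = -677.509245
  -95.032·x + 60.430·y = -1583.864273
det = 36.590·60.430 − 29.414·-95.032 = 5006.404948
x = (-677.509245·60.430 − 29.414·-1583.864273) / 5006.404948 = 1.127735
y = (36.590·-1583.864273 − -677.509245·-95.032) / 5006.404948 = -24.436428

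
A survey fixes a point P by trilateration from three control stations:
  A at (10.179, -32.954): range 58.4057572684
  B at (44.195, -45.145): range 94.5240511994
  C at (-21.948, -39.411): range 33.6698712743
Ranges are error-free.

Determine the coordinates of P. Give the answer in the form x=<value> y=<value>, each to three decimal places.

x=-45.515 y=-15.364

eq1: (x − 10.179)² + (y + 32.954)² = 58.4057572684²
eq2: (x − 44.195)² + (y + 45.145)² = 94.5240511994²
eq3: (x + 21.948)² + (y + 39.411)² = 33.6698712743²
eq2−eq1, eq2−eq3 (x²,y² cancel):
  -68.032·x + 24.382·y = 2721.872880
  -132.286·x + 11.468·y = 5844.808599
det = -68.032·11.468 − 24.382·-132.286 = 2445.206276
x = (2721.872880·11.468 − 24.382·5844.808599) / 2445.206276 = -45.515050
y = (-68.032·5844.808599 − 2721.872880·-132.286) / 2445.206276 = -15.364079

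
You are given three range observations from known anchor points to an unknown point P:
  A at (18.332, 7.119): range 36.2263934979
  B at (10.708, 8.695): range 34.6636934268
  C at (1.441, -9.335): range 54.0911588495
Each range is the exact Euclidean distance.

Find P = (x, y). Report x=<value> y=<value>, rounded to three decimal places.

eq1: (x − 18.332)² + (y − 7.119)² = 36.2263934979²
eq2: (x − 10.708)² + (y − 8.695)² = 34.6636934268²
eq3: (x − 1.441)² + (y + 9.335)² = 54.0911588495²
eq1−eq2, eq1−eq3 (x²,y² cancel):
  -15.248·x + 3.152·y = -85.698152
  -33.782·x − 32.908·y = -1911.025559
det = -15.248·-32.908 − 3.152·-33.782 = 608.262048
x = (-85.698152·-32.908 − 3.152·-1911.025559) / 608.262048 = 14.539305
y = (-15.248·-1911.025559 − -85.698152·-33.782) / 608.262048 = 43.146310

x=14.539 y=43.146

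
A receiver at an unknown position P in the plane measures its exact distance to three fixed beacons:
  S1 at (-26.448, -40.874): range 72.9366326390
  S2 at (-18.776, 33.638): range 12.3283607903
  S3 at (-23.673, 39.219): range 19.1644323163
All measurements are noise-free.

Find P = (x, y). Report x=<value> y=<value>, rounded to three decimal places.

eq1: (x + 26.448)² + (y + 40.874)² = 72.9366326390²
eq2: (x + 18.776)² + (y − 33.638)² = 12.3283607903²
eq3: (x + 23.673)² + (y − 39.219)² = 19.1644323163²
eq1−eq2, eq1−eq3 (x²,y² cancel):
  15.344·x + 149.024·y = 4281.636541
  5.550·x + 160.186·y = 4680.837225
det = 15.344·160.186 − 149.024·5.550 = 1630.810784
x = (4281.636541·160.186 − 149.024·4680.837225) / 1630.810784 = -7.173644
y = (15.344·4680.837225 − 4281.636541·5.550) / 1630.810784 = 29.469810

x=-7.174 y=29.470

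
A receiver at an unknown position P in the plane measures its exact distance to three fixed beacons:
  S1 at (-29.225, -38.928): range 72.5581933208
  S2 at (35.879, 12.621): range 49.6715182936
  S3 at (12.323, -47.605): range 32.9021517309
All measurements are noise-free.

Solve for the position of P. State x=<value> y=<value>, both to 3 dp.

x=43.292 y=-36.494

eq1: (x + 29.225)² + (y + 38.928)² = 72.5581933208²
eq2: (x − 35.879)² + (y − 12.621)² = 49.6715182936²
eq3: (x − 12.323)² + (y + 47.605)² = 32.9021517309²
eq2−eq1, eq2−eq3 (x²,y² cancel):
  -130.208·x − 103.098·y = -1874.534161
  -47.112·x − 120.452·y = 2356.208213
det = -130.208·-120.452 − -103.098·-47.112 = 10826.661040
x = (-1874.534161·-120.452 − -103.098·2356.208213) / 10826.661040 = 43.292363
y = (-130.208·2356.208213 − -1874.534161·-47.112) / 10826.661040 = -36.494189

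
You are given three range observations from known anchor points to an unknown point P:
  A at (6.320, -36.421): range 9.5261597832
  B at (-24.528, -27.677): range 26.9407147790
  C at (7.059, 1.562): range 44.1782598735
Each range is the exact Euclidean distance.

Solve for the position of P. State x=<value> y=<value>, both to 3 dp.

eq1: (x − 6.320)² + (y + 36.421)² = 9.5261597832²
eq2: (x + 24.528)² + (y + 27.677)² = 26.9407147790²
eq3: (x − 7.059)² + (y − 1.562)² = 44.1782598735²
eq1−eq3, eq1−eq2 (x²,y² cancel):
  1.478·x + 75.966·y = -3175.133241
  -61.696·x + 17.488·y = -633.846921
det = 1.478·17.488 − 75.966·-61.696 = 4712.645600
x = (-3175.133241·17.488 − 75.966·-633.846921) / 4712.645600 = -1.565133
y = (1.478·-633.846921 − -3175.133241·-61.696) / 4712.645600 = -41.766316

x=-1.565 y=-41.766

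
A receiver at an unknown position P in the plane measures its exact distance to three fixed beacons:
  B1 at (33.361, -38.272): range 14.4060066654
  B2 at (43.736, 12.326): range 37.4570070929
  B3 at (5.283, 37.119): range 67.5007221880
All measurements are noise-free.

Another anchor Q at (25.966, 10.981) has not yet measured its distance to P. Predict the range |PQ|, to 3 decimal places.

35.822

eq1: (x − 33.361)² + (y + 38.272)² = 14.4060066654²
eq2: (x − 43.736)² + (y − 12.326)² = 37.4570070929²
eq3: (x − 5.283)² + (y − 37.119)² = 67.5007221880²
eq2−eq1, eq2−eq3 (x²,y² cancel):
  -20.750·x − 101.196·y = 1708.428685
  -76.906·x + 49.586·y = -3812.357838
det = -20.750·49.586 − -101.196·-76.906 = -8811.489076
x = (1708.428685·49.586 − -101.196·-3812.357838) / -8811.489076 = 34.169164
y = (-20.750·-3812.357838 − 1708.428685·-76.906) / -8811.489076 = -23.888680
|P − Q| = √((34.169164 − 25.966)² + (-23.888680 − 10.981)²) = 35.821592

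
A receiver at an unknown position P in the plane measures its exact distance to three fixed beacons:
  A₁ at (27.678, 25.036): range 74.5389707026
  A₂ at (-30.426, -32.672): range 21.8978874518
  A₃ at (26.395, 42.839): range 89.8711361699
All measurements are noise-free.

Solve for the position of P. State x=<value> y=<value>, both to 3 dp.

eq1: (x − 27.678)² + (y − 25.036)² = 74.5389707026²
eq2: (x + 30.426)² + (y + 32.672)² = 21.8978874518²
eq3: (x − 26.395)² + (y − 42.839)² = 89.8711361699²
eq3−eq1, eq3−eq2 (x²,y² cancel):
  2.566·x − 35.606·y = 1381.759997
  -113.642·x − 151.022·y = 7058.628756
det = 2.566·-151.022 − -35.606·-113.642 = -4433.859504
x = (1381.759997·-151.022 − -35.606·7058.628756) / -4433.859504 = -9.619921
y = (2.566·7058.628756 − 1381.759997·-113.642) / -4433.859504 = -39.500217

x=-9.620 y=-39.500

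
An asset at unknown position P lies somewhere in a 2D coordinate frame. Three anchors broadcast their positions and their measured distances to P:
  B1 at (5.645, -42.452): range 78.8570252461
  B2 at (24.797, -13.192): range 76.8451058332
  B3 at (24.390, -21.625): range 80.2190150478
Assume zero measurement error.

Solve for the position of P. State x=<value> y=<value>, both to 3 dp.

x=-45.695 y=17.403

eq1: (x − 5.645)² + (y + 42.452)² = 78.8570252461²
eq2: (x − 24.797)² + (y + 13.192)² = 76.8451058332²
eq3: (x − 24.390)² + (y + 21.625)² = 80.2190150478²
eq1−eq3, eq1−eq2 (x²,y² cancel):
  37.490·x + 41.654·y = -988.185549
  38.304·x + 58.520·y = -731.858116
det = 37.490·58.520 − 41.654·38.304 = 598.399984
x = (-988.185549·58.520 − 41.654·-731.858116) / 598.399984 = -45.694855
y = (37.490·-731.858116 − -988.185549·38.304) / 598.399984 = 17.403240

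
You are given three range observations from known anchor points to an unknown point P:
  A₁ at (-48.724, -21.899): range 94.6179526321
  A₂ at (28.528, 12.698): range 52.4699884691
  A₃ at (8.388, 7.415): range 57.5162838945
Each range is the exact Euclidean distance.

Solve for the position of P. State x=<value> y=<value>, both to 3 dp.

eq1: (x + 48.724)² + (y + 21.899)² = 94.6179526321²
eq2: (x − 28.528)² + (y − 12.698)² = 52.4699884691²
eq3: (x − 8.388)² + (y − 7.415)² = 57.5162838945²
eq1−eq3, eq1−eq2 (x²,y² cancel):
  114.224·x + 58.628·y = 2916.180439
  154.504·x + 69.194·y = 4320.948881
det = 114.224·69.194 − 58.628·154.504 = -1154.645056
x = (2916.180439·69.194 − 58.628·4320.948881) / -1154.645056 = 44.642638
y = (114.224·4320.948881 − 2916.180439·154.504) / -1154.645056 = -37.236138

x=44.643 y=-37.236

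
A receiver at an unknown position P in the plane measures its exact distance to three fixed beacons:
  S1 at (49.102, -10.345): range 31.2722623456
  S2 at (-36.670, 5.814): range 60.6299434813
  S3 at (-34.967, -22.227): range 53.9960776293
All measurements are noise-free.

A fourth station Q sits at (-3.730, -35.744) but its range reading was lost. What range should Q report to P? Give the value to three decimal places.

28.483

eq1: (x − 49.102)² + (y + 10.345)² = 31.2722623456²
eq2: (x + 36.670)² + (y − 5.814)² = 60.6299434813²
eq3: (x + 34.967)² + (y + 22.227)² = 53.9960776293²
eq1−eq3, eq1−eq2 (x²,y² cancel):
  -168.138·x − 23.764·y = -2738.916818
  -171.544·x + 32.318·y = -3837.569587
det = -168.138·32.318 − -23.764·-171.544 = -9510.455500
x = (-2738.916818·32.318 − -23.764·-3837.569587) / -9510.455500 = 18.896289
y = (-168.138·-3837.569587 − -2738.916818·-171.544) / -9510.455500 = -18.442495
|P − Q| = √((18.896289 − -3.730)² + (-18.442495 − -35.744)²) = 28.483171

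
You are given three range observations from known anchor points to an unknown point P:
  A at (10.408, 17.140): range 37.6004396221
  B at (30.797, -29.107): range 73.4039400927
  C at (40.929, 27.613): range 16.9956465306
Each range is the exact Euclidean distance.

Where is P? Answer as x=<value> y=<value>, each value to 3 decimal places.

eq1: (x − 10.408)² + (y − 17.140)² = 37.6004396221²
eq2: (x − 30.797)² + (y + 29.107)² = 73.4039400927²
eq3: (x − 40.929)² + (y − 27.613)² = 16.9956465306²
eq1−eq3, eq1−eq2 (x²,y² cancel):
  61.042·x + 20.946·y = 3160.495805
  40.778·x − 92.494·y = -2580.778767
det = 61.042·-92.494 − 20.946·40.778 = -6500.154736
x = (3160.495805·-92.494 − 20.946·-2580.778767) / -6500.154736 = 36.656036
y = (61.042·-2580.778767 − 3160.495805·40.778) / -6500.154736 = 44.062735

x=36.656 y=44.063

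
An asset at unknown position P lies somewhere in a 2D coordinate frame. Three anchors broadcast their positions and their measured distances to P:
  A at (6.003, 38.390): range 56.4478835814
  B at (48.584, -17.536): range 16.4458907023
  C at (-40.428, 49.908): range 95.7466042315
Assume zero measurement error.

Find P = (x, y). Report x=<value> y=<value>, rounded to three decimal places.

eq1: (x − 6.003)² + (y − 38.390)² = 56.4478835814²
eq2: (x − 48.584)² + (y + 17.536)² = 16.4458907023²
eq3: (x + 40.428)² + (y − 49.908)² = 95.7466042315²
eq1−eq2, eq1−eq3 (x²,y² cancel):
  85.162·x − 111.852·y = 4073.984483
  -92.862·x + 23.036·y = -3365.645122
det = 85.162·23.036 − -111.852·-92.862 = -8425.008592
x = (4073.984483·23.036 − -111.852·-3365.645122) / -8425.008592 = 33.543685
y = (85.162·-3365.645122 − 4073.984483·-92.862) / -8425.008592 = -10.883464

x=33.544 y=-10.883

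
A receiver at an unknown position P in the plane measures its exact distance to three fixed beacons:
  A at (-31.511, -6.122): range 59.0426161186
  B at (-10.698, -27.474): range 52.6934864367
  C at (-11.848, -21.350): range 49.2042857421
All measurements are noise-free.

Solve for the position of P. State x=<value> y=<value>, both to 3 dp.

eq1: (x + 31.511)² + (y + 6.122)² = 59.0426161186²
eq2: (x + 10.698)² + (y + 27.474)² = 52.6934864367²
eq3: (x + 11.848)² + (y + 21.350)² = 49.2042857421²
eq3−eq2, eq3−eq1 (x²,y² cancel):
  2.300·x − 12.248·y = -82.471501
  -39.326·x + 30.456·y = -630.744382
det = 2.300·30.456 − -12.248·-39.326 = -411.616048
x = (-82.471501·30.456 − -12.248·-630.744382) / -411.616048 = 24.870530
y = (2.300·-630.744382 − -82.471501·-39.326) / -411.616048 = 11.403798

x=24.871 y=11.404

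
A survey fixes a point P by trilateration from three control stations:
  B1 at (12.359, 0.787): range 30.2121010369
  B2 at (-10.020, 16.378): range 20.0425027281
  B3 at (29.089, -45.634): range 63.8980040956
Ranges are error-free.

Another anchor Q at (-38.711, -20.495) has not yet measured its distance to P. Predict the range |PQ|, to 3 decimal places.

eq1: (x − 12.359)² + (y − 0.787)² = 30.2121010369²
eq2: (x + 10.020)² + (y − 16.378)² = 20.0425027281²
eq3: (x − 29.089)² + (y + 45.634)² = 63.8980040956²
eq3−eq1, eq3−eq2 (x²,y² cancel):
  -33.460·x + 92.842·y = 394.916251
  -78.218·x + 124.024·y = 1121.260419
det = -33.460·124.024 − 92.842·-78.218 = 3112.072516
x = (394.916251·124.024 − 92.842·1121.260419) / 3112.072516 = -17.711980
y = (-33.460·1121.260419 − 394.916251·-78.218) / 3112.072516 = -2.129711
|P − Q| = √((-17.711980 − -38.711)² + (-2.129711 − -20.495)²) = 27.897001

27.897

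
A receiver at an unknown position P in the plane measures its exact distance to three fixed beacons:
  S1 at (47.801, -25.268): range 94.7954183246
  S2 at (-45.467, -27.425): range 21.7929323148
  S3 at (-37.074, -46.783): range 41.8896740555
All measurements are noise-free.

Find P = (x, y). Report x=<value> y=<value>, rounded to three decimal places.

x=-44.940 y=-5.638

eq1: (x − 47.801)² + (y + 25.268)² = 94.7954183246²
eq2: (x + 45.467)² + (y + 27.425)² = 21.7929323148²
eq3: (x + 37.074)² + (y + 46.783)² = 41.8896740555²
eq2−eq3, eq2−eq1 (x²,y² cancel):
  16.786·x − 38.716·y = -536.061043
  186.536·x + 4.314·y = -8407.210725
det = 16.786·4.314 − -38.716·186.536 = 7294.342580
x = (-536.061043·4.314 − -38.716·-8407.210725) / 7294.342580 = -44.939778
y = (16.786·-8407.210725 − -536.061043·186.536) / 7294.342580 = -5.638446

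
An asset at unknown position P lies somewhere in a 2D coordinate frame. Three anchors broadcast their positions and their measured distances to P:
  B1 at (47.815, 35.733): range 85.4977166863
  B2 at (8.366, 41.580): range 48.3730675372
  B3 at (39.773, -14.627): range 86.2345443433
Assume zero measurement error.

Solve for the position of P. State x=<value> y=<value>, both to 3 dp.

x=-36.969 y=24.706

eq1: (x − 47.815)² + (y − 35.733)² = 85.4977166863²
eq2: (x − 8.366)² + (y − 41.580)² = 48.3730675372²
eq3: (x − 39.773)² + (y + 14.627)² = 86.2345443433²
eq2−eq3, eq2−eq1 (x²,y² cancel):
  62.814·x − 112.414·y = -5099.488673
  78.898·x − 11.694·y = -3205.670738
det = 62.814·-11.694 − -112.414·78.898 = 8134.692856
x = (-5099.488673·-11.694 − -112.414·-3205.670738) / 8134.692856 = -36.968679
y = (62.814·-3205.670738 − -5099.488673·78.898) / 8134.692856 = 24.706336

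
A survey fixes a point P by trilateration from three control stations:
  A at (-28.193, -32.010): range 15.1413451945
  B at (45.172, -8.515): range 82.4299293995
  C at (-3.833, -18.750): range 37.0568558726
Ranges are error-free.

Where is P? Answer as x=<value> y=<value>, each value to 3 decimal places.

eq1: (x + 28.193)² + (y + 32.010)² = 15.1413451945²
eq2: (x − 45.172)² + (y + 8.515)² = 82.4299293995²
eq3: (x + 3.833)² + (y + 18.750)² = 37.0568558726²
eq3−eq1, eq3−eq2 (x²,y² cancel):
  -48.720·x − 26.520·y = 2597.181193
  98.010·x + 20.470·y = -3674.722274
det = -48.720·20.470 − -26.520·98.010 = 1601.926800
x = (2597.181193·20.470 − -26.520·-3674.722274) / 1601.926800 = -27.647540
y = (-48.720·-3674.722274 − 2597.181193·98.010) / 1601.926800 = -47.141517

x=-27.648 y=-47.142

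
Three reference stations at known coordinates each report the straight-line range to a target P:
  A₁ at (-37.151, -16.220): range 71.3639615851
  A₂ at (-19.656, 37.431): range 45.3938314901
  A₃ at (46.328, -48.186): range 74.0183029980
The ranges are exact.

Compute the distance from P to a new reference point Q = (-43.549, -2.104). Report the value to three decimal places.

eq1: (x + 37.151)² + (y + 16.220)² = 71.3639615851²
eq2: (x + 19.656)² + (y − 37.431)² = 45.3938314901²
eq3: (x − 46.328)² + (y + 48.186)² = 74.0183029980²
eq1−eq3, eq1−eq2 (x²,y² cancel):
  166.958·x − 63.932·y = 2438.994813
  34.990·x + 107.302·y = 3176.367972
det = 166.958·107.302 − -63.932·34.990 = 20151.907996
x = (2438.994813·107.302 − -63.932·3176.367972) / 20151.907996 = 23.063850
y = (166.958·3176.367972 − 2438.994813·34.990) / 20151.907996 = 22.081265
|P − Q| = √((23.063850 − -43.549)² + (22.081265 − -2.104)²) = 70.867473

70.867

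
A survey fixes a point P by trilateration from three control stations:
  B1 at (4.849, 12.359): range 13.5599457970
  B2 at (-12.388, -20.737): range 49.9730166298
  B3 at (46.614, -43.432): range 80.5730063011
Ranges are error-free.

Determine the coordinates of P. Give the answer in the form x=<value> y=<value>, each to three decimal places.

x=5.564 y=25.900

eq1: (x − 4.849)² + (y − 12.359)² = 13.5599457970²
eq2: (x + 12.388)² + (y + 20.737)² = 49.9730166298²
eq3: (x − 46.614)² + (y + 43.432)² = 80.5730063011²
eq2−eq3, eq2−eq1 (x²,y² cancel):
  118.004·x − 45.390·y = -518.989046
  34.474·x + 66.192·y = 1906.202230
det = 118.004·66.192 − -45.390·34.474 = 9375.695628
x = (-518.989046·66.192 − -45.390·1906.202230) / 9375.695628 = 5.564344
y = (118.004·1906.202230 − -518.989046·34.474) / 9375.695628 = 25.900064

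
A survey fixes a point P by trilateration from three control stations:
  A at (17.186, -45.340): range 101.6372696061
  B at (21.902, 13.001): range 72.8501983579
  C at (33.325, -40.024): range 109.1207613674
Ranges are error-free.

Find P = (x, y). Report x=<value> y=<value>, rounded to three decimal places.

eq1: (x − 17.186)² + (y + 45.340)² = 101.6372696061²
eq2: (x − 21.902)² + (y − 13.001)² = 72.8501983579²
eq3: (x − 33.325)² + (y + 40.024)² = 109.1207613674²
eq1−eq3, eq1−eq2 (x²,y² cancel):
  32.278·x + 10.632·y = -1215.803983
  9.432·x + 116.682·y = 3320.632581
det = 32.278·116.682 − 10.632·9.432 = 3665.980572
x = (-1215.803983·116.682 − 10.632·3320.632581) / 3665.980572 = -48.327426
y = (32.278·3320.632581 − -1215.803983·9.432) / 3665.980572 = 32.365377

x=-48.327 y=32.365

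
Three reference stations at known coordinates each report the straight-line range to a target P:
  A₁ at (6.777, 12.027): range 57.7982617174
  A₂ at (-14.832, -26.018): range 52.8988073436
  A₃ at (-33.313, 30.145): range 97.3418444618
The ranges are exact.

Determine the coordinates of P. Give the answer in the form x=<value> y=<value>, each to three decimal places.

eq1: (x − 6.777)² + (y − 12.027)² = 57.7982617174²
eq2: (x + 14.832)² + (y + 26.018)² = 52.8988073436²
eq3: (x + 33.313)² + (y − 30.145)² = 97.3418444618²
eq2−eq1, eq2−eq3 (x²,y² cancel):
  43.218·x + 76.090·y = -1248.703329
  -36.962·x + 112.326·y = -5555.598419
det = 43.218·112.326 − 76.090·-36.962 = 7666.943648
x = (-1248.703329·112.326 − 76.090·-5555.598419) / 7666.943648 = 36.841752
y = (43.218·-5555.598419 − -1248.703329·-36.962) / 7666.943648 = -37.336446

x=36.842 y=-37.336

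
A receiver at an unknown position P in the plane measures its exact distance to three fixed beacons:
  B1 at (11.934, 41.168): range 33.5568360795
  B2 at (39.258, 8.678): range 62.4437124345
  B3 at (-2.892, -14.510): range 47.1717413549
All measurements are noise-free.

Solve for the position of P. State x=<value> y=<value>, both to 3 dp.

x=-19.571 y=29.615

eq1: (x − 11.934)² + (y − 41.168)² = 33.5568360795²
eq2: (x − 39.258)² + (y − 8.678)² = 62.4437124345²
eq3: (x + 2.892)² + (y + 14.510)² = 47.1717413549²
eq3−eq1, eq3−eq2 (x²,y² cancel):
  29.652·x + 111.356·y = 2717.432751
  84.300·x + 46.376·y = -276.449556
det = 29.652·46.376 − 111.356·84.300 = -8012.169648
x = (2717.432751·46.376 − 111.356·-276.449556) / -8012.169648 = -19.571225
y = (29.652·-276.449556 − 2717.432751·84.300) / -8012.169648 = 29.614558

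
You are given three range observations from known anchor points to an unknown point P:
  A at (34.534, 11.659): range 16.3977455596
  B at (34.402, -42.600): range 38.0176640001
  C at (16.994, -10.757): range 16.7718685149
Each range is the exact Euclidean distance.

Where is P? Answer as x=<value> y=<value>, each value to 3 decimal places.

x=32.605 y=-4.625

eq1: (x − 34.534)² + (y − 11.659)² = 16.3977455596²
eq2: (x − 34.402)² + (y + 42.600)² = 38.0176640001²
eq3: (x − 16.994)² + (y + 10.757)² = 16.7718685149²
eq1−eq2, eq1−eq3 (x²,y² cancel):
  -0.264·x − 108.518·y = 493.271450
  -35.080·x − 44.832·y = -936.429866
det = -0.264·-44.832 − -108.518·-35.080 = -3794.975792
x = (493.271450·-44.832 − -108.518·-936.429866) / -3794.975792 = 32.604646
y = (-0.264·-936.429866 − 493.271450·-35.080) / -3794.975792 = -4.624846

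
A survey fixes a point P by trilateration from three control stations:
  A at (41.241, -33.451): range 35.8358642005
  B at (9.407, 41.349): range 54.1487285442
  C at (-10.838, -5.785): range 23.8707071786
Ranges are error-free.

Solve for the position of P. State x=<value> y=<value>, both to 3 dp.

x=11.998 y=-12.738

eq1: (x − 41.241)² + (y + 33.451)² = 35.8358642005²
eq2: (x − 9.407)² + (y − 41.349)² = 54.1487285442²
eq3: (x + 10.838)² + (y + 5.785)² = 23.8707071786²
eq2−eq1, eq2−eq3 (x²,y² cancel):
  63.668·x − 149.600·y = 2669.433672
  -40.490·x − 94.268·y = 714.971161
det = 63.668·-94.268 − -149.600·-40.490 = -12059.159024
x = (2669.433672·-94.268 − -149.600·714.971161) / -12059.159024 = 11.997726
y = (63.668·714.971161 − 2669.433672·-40.490) / -12059.159024 = -12.737717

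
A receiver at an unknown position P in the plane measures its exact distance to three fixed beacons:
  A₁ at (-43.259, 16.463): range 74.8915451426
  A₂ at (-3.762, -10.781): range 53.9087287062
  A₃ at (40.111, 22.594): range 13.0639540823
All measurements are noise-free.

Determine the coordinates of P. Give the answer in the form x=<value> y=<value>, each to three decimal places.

eq1: (x + 43.259)² + (y − 16.463)² = 74.8915451426²
eq2: (x + 3.762)² + (y + 10.781)² = 53.9087287062²
eq3: (x − 40.111)² + (y − 22.594)² = 13.0639540823²
eq2−eq1, eq2−eq3 (x²,y² cancel):
  -78.994·x + 54.488·y = -690.603658
  87.746·x + 66.750·y = 4724.482686
det = -78.994·66.750 − 54.488·87.746 = -10053.953548
x = (-690.603658·66.750 − 54.488·4724.482686) / -10053.953548 = 30.189657
y = (-78.994·4724.482686 − -690.603658·87.746) / -10053.953548 = 31.093050

x=30.190 y=31.093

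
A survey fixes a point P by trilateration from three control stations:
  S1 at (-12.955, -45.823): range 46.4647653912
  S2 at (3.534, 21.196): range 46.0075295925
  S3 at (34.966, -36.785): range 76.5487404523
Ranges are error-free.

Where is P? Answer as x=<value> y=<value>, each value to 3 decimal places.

eq1: (x + 12.955)² + (y + 45.823)² = 46.4647653912²
eq2: (x − 3.534)² + (y − 21.196)² = 46.0075295925²
eq3: (x − 34.966)² + (y + 36.785)² = 76.5487404523²
eq1−eq2, eq1−eq3 (x²,y² cancel):
  32.978·x + 134.038·y = -1763.538138
  95.842·x + 18.076·y = -3392.557215
det = 32.978·18.076 − 134.038·95.842 = -12250.359668
x = (-1763.538138·18.076 − 134.038·-3392.557215) / -12250.359668 = -34.517670
y = (32.978·-3392.557215 − -1763.538138·95.842) / -12250.359668 = -4.664457

x=-34.518 y=-4.664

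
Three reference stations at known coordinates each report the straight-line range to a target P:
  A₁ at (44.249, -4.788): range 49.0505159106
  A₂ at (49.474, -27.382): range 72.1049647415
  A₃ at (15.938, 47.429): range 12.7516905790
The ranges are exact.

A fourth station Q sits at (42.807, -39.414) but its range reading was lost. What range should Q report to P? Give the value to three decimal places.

82.086

eq1: (x − 44.249)² + (y + 4.788)² = 49.0505159106²
eq2: (x − 49.474)² + (y + 27.382)² = 72.1049647415²
eq3: (x − 15.938)² + (y − 47.429)² = 12.7516905790²
eq1−eq2, eq1−eq3 (x²,y² cancel):
  10.450·x − 45.188·y = -1576.621174
  -56.622·x + 104.434·y = 2765.978438
det = 10.450·104.434 − -45.188·-56.622 = -1467.299636
x = (-1576.621174·104.434 − -45.188·2765.978438) / -1467.299636 = 27.031849
y = (10.450·2765.978438 − -1576.621174·-56.622) / -1467.299636 = 41.141542
|P − Q| = √((27.031849 − 42.807)² + (41.141542 − -39.414)²) = 82.085630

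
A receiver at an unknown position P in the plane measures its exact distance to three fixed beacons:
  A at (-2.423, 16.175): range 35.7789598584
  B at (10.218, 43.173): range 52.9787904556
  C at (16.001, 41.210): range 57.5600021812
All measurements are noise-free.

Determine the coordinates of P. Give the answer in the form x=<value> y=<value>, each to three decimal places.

x=-37.880 y=20.962

eq1: (x + 2.423)² + (y − 16.175)² = 35.7789598584²
eq2: (x − 10.218)² + (y − 43.173)² = 52.9787904556²
eq3: (x − 16.001)² + (y − 41.210)² = 57.5600021812²
eq3−eq1, eq3−eq2 (x²,y² cancel):
  -36.848·x − 50.070·y = 346.225336
  -11.566·x + 3.926·y = 520.420965
det = -36.848·3.926 − -50.070·-11.566 = -723.774868
x = (346.225336·3.926 − -50.070·520.420965) / -723.774868 = -37.880230
y = (-36.848·520.420965 − 346.225336·-11.566) / -723.774868 = 20.962360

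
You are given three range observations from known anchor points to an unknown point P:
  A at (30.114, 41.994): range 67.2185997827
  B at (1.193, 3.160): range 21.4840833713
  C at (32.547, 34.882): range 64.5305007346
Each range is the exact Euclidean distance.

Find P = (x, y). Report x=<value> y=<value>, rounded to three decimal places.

eq1: (x − 30.114)² + (y − 41.994)² = 67.2185997827²
eq2: (x − 1.193)² + (y − 3.160)² = 21.4840833713²
eq3: (x − 32.547)² + (y − 34.882)² = 64.5305007346²
eq1−eq2, eq1−eq3 (x²,y² cancel):
  -57.842·x − 77.668·y = 1397.834135
  4.866·x − 14.224·y = -40.133267
det = -57.842·-14.224 − -77.668·4.866 = 1200.677096
x = (1397.834135·-14.224 − -77.668·-40.133267) / 1200.677096 = -19.155744
y = (-57.842·-40.133267 − 1397.834135·4.866) / 1200.677096 = -3.731621

x=-19.156 y=-3.732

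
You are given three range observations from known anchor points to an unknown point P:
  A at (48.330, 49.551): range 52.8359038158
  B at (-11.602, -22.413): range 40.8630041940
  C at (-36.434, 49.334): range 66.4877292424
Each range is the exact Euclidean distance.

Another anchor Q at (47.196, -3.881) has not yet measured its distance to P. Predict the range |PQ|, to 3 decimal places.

eq1: (x − 48.330)² + (y − 49.551)² = 52.8359038158²
eq2: (x + 11.602)² + (y + 22.413)² = 40.8630041940²
eq3: (x + 36.434)² + (y − 49.334)² = 66.4877292424²
eq2−eq3, eq2−eq1 (x²,y² cancel):
  -49.664·x + 143.494·y = 373.497911
  119.864·x + 143.928·y = 3032.293908
det = -49.664·143.928 − 143.494·119.864 = -24347.805008
x = (373.497911·143.928 − 143.494·3032.293908) / -24347.805008 = 15.662980
y = (-49.664·3032.293908 − 373.497911·119.864) / -24347.805008 = 8.023918
|P − Q| = √((15.662980 − 47.196)² + (8.023918 − -3.881)²) = 33.705466

33.705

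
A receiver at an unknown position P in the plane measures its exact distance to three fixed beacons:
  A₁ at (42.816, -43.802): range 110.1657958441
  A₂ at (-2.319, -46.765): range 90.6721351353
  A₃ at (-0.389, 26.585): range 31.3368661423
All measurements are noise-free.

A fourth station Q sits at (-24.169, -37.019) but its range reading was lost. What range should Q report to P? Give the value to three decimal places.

77.132

eq1: (x − 42.816)² + (y + 43.802)² = 110.1657958441²
eq2: (x + 2.319)² + (y + 46.765)² = 90.6721351353²
eq3: (x + 0.389)² + (y − 26.585)² = 31.3368661423²
eq1−eq3, eq1−eq2 (x²,y² cancel):
  -86.410·x + 140.774·y = 8109.591880
  -90.270·x − 5.926·y = 2355.584410
det = -86.410·-5.926 − 140.774·-90.270 = 13219.734640
x = (8109.591880·-5.926 − 140.774·2355.584410) / 13219.734640 = -28.719372
y = (-86.410·2355.584410 − 8109.591880·-90.270) / 13219.734640 = 39.978625
|P − Q| = √((-28.719372 − -24.169)² + (39.978625 − -37.019)²) = 77.131966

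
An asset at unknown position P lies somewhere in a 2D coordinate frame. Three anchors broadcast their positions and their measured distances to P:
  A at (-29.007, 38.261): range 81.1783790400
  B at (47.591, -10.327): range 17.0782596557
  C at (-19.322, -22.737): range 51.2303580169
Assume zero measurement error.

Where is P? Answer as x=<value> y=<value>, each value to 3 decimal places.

x=31.452 y=-15.912

eq1: (x + 29.007)² + (y − 38.261)² = 81.1783790400²
eq2: (x − 47.591)² + (y + 10.327)² = 17.0782596557²
eq3: (x + 19.322)² + (y + 22.737)² = 51.2303580169²
eq3−eq1, eq3−eq2 (x²,y² cancel):
  -19.370·x + 121.996·y = -2550.380324
  133.826·x + 24.820·y = 3814.121987
det = -19.370·24.820 − 121.996·133.826 = -16807.000096
x = (-2550.380324·24.820 − 121.996·3814.121987) / -16807.000096 = 31.451661
y = (-19.370·3814.121987 − -2550.380324·133.826) / -16807.000096 = -15.911683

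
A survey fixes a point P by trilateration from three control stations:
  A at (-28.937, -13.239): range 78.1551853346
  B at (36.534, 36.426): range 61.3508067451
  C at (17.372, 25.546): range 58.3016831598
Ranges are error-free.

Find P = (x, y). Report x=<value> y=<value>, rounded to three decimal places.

eq1: (x + 28.937)² + (y + 13.239)² = 78.1551853346²
eq2: (x − 36.534)² + (y − 36.426)² = 61.3508067451²
eq3: (x − 17.372)² + (y − 25.546)² = 58.3016831598²
eq2−eq1, eq2−eq3 (x²,y² cancel):
  -130.942·x − 99.330·y = -3993.277048
  -38.324·x − 21.760·y = -1342.366903
det = -130.942·-21.760 − -99.330·-38.324 = -957.425000
x = (-3993.277048·-21.760 − -99.330·-1342.366903) / -957.425000 = 48.508861
y = (-130.942·-1342.366903 − -3993.277048·-38.324) / -957.425000 = -23.744792

x=48.509 y=-23.745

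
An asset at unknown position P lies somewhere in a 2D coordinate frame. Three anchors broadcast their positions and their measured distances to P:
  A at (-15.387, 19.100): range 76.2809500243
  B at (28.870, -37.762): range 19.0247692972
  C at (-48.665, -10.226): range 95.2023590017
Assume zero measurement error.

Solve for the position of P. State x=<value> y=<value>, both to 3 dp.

eq1: (x + 15.387)² + (y − 19.100)² = 76.2809500243²
eq2: (x − 28.870)² + (y + 37.762)² = 19.0247692972²
eq3: (x + 48.665)² + (y + 10.226)² = 95.2023590017²
eq2−eq1, eq2−eq3 (x²,y² cancel):
  -88.514·x + 113.724·y = -7114.717265
  -155.070·x + 55.072·y = -8488.139556
det = -88.514·55.072 − 113.724·-155.070 = 12760.537672
x = (-7114.717265·55.072 − 113.724·-8488.139556) / 12760.537672 = 44.941952
y = (-88.514·-8488.139556 − -7114.717265·-155.070) / 12760.537672 = -27.581912

x=44.942 y=-27.582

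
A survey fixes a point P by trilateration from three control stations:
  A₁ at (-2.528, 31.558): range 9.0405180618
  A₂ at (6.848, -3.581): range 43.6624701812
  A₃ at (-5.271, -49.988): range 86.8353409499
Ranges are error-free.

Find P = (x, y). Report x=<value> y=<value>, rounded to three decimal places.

x=-9.949 y=36.721

eq1: (x + 2.528)² + (y − 31.558)² = 9.0405180618²
eq2: (x − 6.848)² + (y + 3.581)² = 43.6624701812²
eq3: (x + 5.271)² + (y + 49.988)² = 86.8353409499²
eq1−eq3, eq1−eq2 (x²,y² cancel):
  -5.486·x − 163.092·y = -5934.360034
  18.752·x − 70.278·y = -2767.259818
det = -5.486·-70.278 − -163.092·18.752 = 3443.846292
x = (-5934.360034·-70.278 − -163.092·-2767.259818) / 3443.846292 = -9.949046
y = (-5.486·-2767.259818 − -5934.360034·18.752) / 3443.846292 = 36.721240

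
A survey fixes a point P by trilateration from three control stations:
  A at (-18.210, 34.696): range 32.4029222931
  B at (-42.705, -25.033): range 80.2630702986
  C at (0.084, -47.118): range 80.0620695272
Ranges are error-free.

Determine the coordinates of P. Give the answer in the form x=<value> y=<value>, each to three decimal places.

x=14.056 y=31.716

eq1: (x + 18.210)² + (y − 34.696)² = 32.4029222931²
eq2: (x + 42.705)² + (y + 25.033)² = 80.2630702986²
eq3: (x − 0.084)² + (y + 47.118)² = 80.0620695272²
eq2−eq1, eq2−eq3 (x²,y² cancel):
  48.990·x + 119.458·y = 4477.259483
  85.578·x − 44.170·y = -198.029657
det = 48.990·-44.170 − 119.458·85.578 = -12386.865024
x = (4477.259483·-44.170 − 119.458·-198.029657) / -12386.865024 = 14.055560
y = (48.990·-198.029657 − 4477.259483·85.578) / -12386.865024 = 31.715562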